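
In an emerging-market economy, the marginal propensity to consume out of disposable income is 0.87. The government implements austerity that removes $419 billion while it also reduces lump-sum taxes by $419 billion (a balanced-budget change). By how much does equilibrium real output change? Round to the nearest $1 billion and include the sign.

−$419 billion

Expenditure multiplier = 1/(1 − MPC) = 1/(1 − 0.87) = 1/0.13 ≈ 7.692.
ΔG contributes k·ΔG = (−$419 billion) / 0.13 ≈ −$3,223.1 billion.
ΔT of −$419 billion changes first-round spending by −c·ΔT = +$364.53 billion, contributing k·(−c·ΔT) = (+$364.53 billion) / 0.13 ≈ +$2,804.1 billion.
With ΔG = ΔT and no other leakages, the balanced-budget multiplier is 1, so ΔY = ΔG = −$419 billion.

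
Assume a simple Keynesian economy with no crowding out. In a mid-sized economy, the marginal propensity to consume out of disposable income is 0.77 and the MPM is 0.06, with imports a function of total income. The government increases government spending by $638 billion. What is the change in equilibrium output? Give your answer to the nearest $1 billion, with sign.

Spending multiplier = 1/(1 − c + m) = 1/(1 − 0.77 + 0.06) = 1/0.29 ≈ 3.448.
ΔY = k × ΔG = (+$638 billion) / 0.29 = +$2,200 billion.

+$2,200 billion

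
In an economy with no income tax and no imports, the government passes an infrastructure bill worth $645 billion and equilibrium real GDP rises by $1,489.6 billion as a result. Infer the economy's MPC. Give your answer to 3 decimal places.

0.567

Implied spending multiplier k = ΔY/ΔG = 1,489.6/645 ≈ 2.3095.
Since k = 1/(1 − MPC), MPC = 1 − 1/k = 1 − ΔG/ΔY = 1 − 645/1,489.6 ≈ 0.567.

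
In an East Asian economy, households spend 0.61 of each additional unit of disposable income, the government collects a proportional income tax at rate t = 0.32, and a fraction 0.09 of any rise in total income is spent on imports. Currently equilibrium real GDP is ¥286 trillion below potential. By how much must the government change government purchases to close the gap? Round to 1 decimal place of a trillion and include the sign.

+¥193.1 trillion

Spending multiplier = 1/(1 − c(1−t) + m) = 1/(1 − 0.61×0.68 + 0.09) = 1/0.6752 ≈ 1.481.
Need ΔY = +¥286 trillion, so ΔG = ΔY/k = (+¥286 trillion) × 0.6752 ≈ +¥193.1 trillion.
The government should increase government purchases by ¥193.1 trillion.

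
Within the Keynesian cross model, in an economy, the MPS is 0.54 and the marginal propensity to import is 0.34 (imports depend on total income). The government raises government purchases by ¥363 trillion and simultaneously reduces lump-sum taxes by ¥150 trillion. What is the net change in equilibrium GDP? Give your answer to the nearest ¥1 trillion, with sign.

MPC = 1 − MPS = 1 − 0.54 = 0.46.
Expenditure multiplier = 1/(1 − c + m) = 1/(1 − 0.46 + 0.34) = 1/0.88 ≈ 1.136.
ΔG contributes k·ΔG = (+¥363 trillion) / 0.88 = +¥412.5 trillion.
ΔT of −¥150 trillion changes first-round spending by −c·ΔT = +¥69 trillion, contributing k·(−c·ΔT) = (+¥69 trillion) / 0.88 ≈ +¥78.4 trillion.
Net ΔY = k(ΔG − c·ΔT) = (+¥432 trillion) / 0.88 ≈ +¥491 trillion.

+¥491 trillion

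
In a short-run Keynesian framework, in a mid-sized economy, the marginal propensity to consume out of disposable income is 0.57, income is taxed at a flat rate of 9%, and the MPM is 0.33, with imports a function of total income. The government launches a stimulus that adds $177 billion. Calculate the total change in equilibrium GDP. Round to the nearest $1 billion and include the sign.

+$218 billion

Expenditure multiplier = 1/(1 − c(1−t) + m) = 1/(1 − 0.57×0.91 + 0.33) = 1/0.8113 ≈ 1.233.
ΔY = k × ΔG = (+$177 billion) / 0.8113 ≈ +$218 billion.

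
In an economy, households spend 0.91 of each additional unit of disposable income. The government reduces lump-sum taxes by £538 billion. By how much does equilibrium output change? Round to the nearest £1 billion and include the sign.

A lump-sum tax change of −£538 billion shifts disposable income by +£538 billion; first-round consumption changes by −c × ΔT = −0.91 × (−£538 billion) = +£489.58 billion.
Expenditure multiplier = 1/(1 − MPC) = 1/(1 − 0.91) = 1/0.09 ≈ 11.111.
The tax multiplier is −c × k ≈ −10.111, so ΔY = k × (−c·ΔT) = (+£489.58 billion) / 0.09 ≈ +£5,440 billion.

+£5,440 billion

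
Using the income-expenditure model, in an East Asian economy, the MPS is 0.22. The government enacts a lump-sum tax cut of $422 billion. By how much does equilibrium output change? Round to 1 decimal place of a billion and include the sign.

+$1,496.2 billion

MPC = 1 − MPS = 1 − 0.22 = 0.78.
A lump-sum tax change of −$422 billion shifts disposable income by +$422 billion; first-round consumption changes by −c × ΔT = −0.78 × (−$422 billion) = +$329.16 billion.
Expenditure multiplier = 1/(1 − MPC) = 1/(1 − 0.78) = 1/0.22 ≈ 4.545.
The tax multiplier is −c × k ≈ −3.545, so ΔY = k × (−c·ΔT) = (+$329.16 billion) / 0.22 ≈ +$1,496.2 billion.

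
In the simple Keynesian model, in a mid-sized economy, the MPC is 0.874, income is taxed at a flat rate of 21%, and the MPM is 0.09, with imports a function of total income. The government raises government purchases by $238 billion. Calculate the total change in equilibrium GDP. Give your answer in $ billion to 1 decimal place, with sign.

Spending multiplier = 1/(1 − c(1−t) + m) = 1/(1 − 0.874×0.79 + 0.09) = 1/0.39954 ≈ 2.503.
ΔY = k × ΔG = (+$238 billion) / 0.39954 ≈ +$595.7 billion.

+$595.7 billion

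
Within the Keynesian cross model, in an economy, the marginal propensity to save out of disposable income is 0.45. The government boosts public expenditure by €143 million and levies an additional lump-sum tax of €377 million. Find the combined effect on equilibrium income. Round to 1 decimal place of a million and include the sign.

−€143.0 million

MPC = 1 − MPS = 1 − 0.45 = 0.55.
Expenditure multiplier = 1/(1 − MPC) = 1/(1 − 0.55) = 1/0.45 ≈ 2.222.
ΔG contributes k·ΔG = (+€143 million) / 0.45 ≈ +€317.8 million.
ΔT of +€377 million changes first-round spending by −c·ΔT = −€207.35 million, contributing k·(−c·ΔT) = (−€207.35 million) / 0.45 ≈ −€460.8 million.
Net ΔY = k(ΔG − c·ΔT) = (−€64.35 million) / 0.45 = −€143 million.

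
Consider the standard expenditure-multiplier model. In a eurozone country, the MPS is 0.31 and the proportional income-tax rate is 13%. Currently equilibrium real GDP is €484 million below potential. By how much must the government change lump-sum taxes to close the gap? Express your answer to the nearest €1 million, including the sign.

−€280 million

MPC = 1 − MPS = 1 − 0.31 = 0.69.
Spending multiplier = 1/(1 − c(1−t)) = 1/(1 − 0.69×0.87) = 1/0.3997 ≈ 2.502.
Tax multiplier = −c·k = −0.69/0.3997 ≈ −1.726. Need ΔY = +€484 million, so ΔT = ΔY/(−c·k) = −(+€484 million) × 0.3997 / 0.69 ≈ −€280 million.
The government should cut lump-sum taxes by €280 million.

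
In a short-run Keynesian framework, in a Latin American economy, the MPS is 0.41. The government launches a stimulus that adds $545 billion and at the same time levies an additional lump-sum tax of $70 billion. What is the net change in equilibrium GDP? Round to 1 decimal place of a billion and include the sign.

MPC = 1 − MPS = 1 − 0.41 = 0.59.
Expenditure multiplier = 1/(1 − MPC) = 1/(1 − 0.59) = 1/0.41 ≈ 2.439.
ΔG contributes k·ΔG = (+$545 billion) / 0.41 ≈ +$1,329.3 billion.
ΔT of +$70 billion changes first-round spending by −c·ΔT = −$41.3 billion, contributing k·(−c·ΔT) = (−$41.3 billion) / 0.41 ≈ −$100.7 billion.
Net ΔY = k(ΔG − c·ΔT) = (+$503.7 billion) / 0.41 ≈ +$1,228.5 billion.

+$1,228.5 billion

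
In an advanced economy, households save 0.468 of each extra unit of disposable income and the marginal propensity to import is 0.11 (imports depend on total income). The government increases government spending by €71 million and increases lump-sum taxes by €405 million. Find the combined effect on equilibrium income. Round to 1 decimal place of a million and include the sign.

−€249.9 million

MPC = 1 − MPS = 1 − 0.468 = 0.532.
Expenditure multiplier = 1/(1 − c + m) = 1/(1 − 0.532 + 0.11) = 1/0.578 ≈ 1.73.
ΔG contributes k·ΔG = (+€71 million) / 0.578 ≈ +€122.8 million.
ΔT of +€405 million changes first-round spending by −c·ΔT = −€215.46 million, contributing k·(−c·ΔT) = (−€215.46 million) / 0.578 ≈ −€372.8 million.
Net ΔY = k(ΔG − c·ΔT) = (−€144.46 million) / 0.578 ≈ −€249.9 million.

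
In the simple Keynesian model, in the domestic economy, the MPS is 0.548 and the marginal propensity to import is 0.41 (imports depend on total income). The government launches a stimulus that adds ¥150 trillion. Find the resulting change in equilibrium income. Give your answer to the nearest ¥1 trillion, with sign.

+¥157 trillion

MPC = 1 − MPS = 1 − 0.548 = 0.452.
Expenditure multiplier = 1/(1 − c + m) = 1/(1 − 0.452 + 0.41) = 1/0.958 ≈ 1.044.
ΔY = k × ΔG = (+¥150 trillion) / 0.958 ≈ +¥157 trillion.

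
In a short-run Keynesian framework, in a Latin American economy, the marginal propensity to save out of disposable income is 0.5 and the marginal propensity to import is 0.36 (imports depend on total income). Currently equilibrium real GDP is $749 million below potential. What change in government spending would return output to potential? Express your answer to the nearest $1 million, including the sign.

MPC = 1 − MPS = 1 − 0.5 = 0.5.
Spending multiplier = 1/(1 − c + m) = 1/(1 − 0.5 + 0.36) = 1/0.86 ≈ 1.163.
Need ΔY = +$749 million, so ΔG = ΔY/k = (+$749 million) × 0.86 ≈ +$644 million.
The government should increase government spending by $644 million.

+$644 million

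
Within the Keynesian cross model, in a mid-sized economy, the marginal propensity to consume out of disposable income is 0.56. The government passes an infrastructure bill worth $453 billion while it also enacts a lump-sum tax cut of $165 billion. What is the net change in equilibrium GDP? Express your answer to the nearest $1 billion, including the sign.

Expenditure multiplier = 1/(1 − MPC) = 1/(1 − 0.56) = 1/0.44 ≈ 2.273.
ΔG contributes k·ΔG = (+$453 billion) / 0.44 ≈ +$1,029.5 billion.
ΔT of −$165 billion changes first-round spending by −c·ΔT = +$92.4 billion, contributing k·(−c·ΔT) = (+$92.4 billion) / 0.44 = +$210 billion.
Net ΔY = k(ΔG − c·ΔT) = (+$545.4 billion) / 0.44 ≈ +$1,240 billion.

+$1,240 billion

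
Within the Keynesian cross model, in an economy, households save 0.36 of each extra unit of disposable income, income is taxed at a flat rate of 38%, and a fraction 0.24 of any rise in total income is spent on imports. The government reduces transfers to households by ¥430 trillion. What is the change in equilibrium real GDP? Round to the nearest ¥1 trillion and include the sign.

MPC = 1 − MPS = 1 − 0.36 = 0.64.
The transfer change shifts disposable income by −¥430 trillion, so first-round consumption changes by c·ΔTR = 0.64 × (−¥430 trillion) = −¥275.2 trillion.
Expenditure multiplier = 1/(1 − c(1−t) + m) = 1/(1 − 0.64×0.62 + 0.24) = 1/0.8432 ≈ 1.186.
The transfer multiplier is c × k ≈ 0.759, so ΔY = k × (c·ΔTR) = (−¥275.2 trillion) / 0.8432 ≈ −¥326 trillion.

−¥326 trillion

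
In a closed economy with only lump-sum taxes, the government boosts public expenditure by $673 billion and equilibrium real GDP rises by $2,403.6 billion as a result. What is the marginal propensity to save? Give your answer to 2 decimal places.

Implied spending multiplier k = ΔY/ΔG = 2,403.6/673 ≈ 3.5715.
Since k = 1/(1 − MPC), MPC = 1 − 1/k = 1 − ΔG/ΔY = 1 − 673/2,403.6 ≈ 0.72.
MPS = 1 − MPC = 0.28.

0.28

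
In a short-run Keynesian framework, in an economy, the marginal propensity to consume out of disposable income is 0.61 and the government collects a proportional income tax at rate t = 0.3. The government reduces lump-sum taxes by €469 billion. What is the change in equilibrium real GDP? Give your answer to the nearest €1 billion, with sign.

+€499 billion

A lump-sum tax change of −€469 billion shifts disposable income by +€469 billion; first-round consumption changes by −c × ΔT = −0.61 × (−€469 billion) = +€286.09 billion.
Expenditure multiplier = 1/(1 − c(1−t)) = 1/(1 − 0.61×0.7) = 1/0.573 ≈ 1.745.
The tax multiplier is −c × k ≈ −1.065, so ΔY = k × (−c·ΔT) = (+€286.09 billion) / 0.573 ≈ +€499 billion.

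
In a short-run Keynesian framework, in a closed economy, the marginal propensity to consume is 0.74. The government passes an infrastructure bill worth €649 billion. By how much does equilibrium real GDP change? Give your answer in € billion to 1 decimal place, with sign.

Expenditure multiplier = 1/(1 − MPC) = 1/(1 − 0.74) = 1/0.26 ≈ 3.846.
ΔY = k × ΔG = (+€649 billion) / 0.26 ≈ +€2,496.2 billion.

+€2,496.2 billion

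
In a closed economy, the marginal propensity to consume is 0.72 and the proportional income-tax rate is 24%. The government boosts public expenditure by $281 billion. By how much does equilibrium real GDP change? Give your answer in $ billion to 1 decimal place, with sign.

+$620.6 billion

Government-spending multiplier = 1/(1 − c(1−t)) = 1/(1 − 0.72×0.76) = 1/0.4528 ≈ 2.208.
ΔY = k × ΔG = (+$281 billion) / 0.4528 ≈ +$620.6 billion.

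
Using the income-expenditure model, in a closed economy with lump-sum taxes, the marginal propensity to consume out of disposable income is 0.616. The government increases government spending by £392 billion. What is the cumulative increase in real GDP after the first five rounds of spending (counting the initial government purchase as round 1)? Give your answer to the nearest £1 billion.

£930 billion

Round 1 adds ΔG = £392 billion; each later round is MPC = 0.616 times the previous.
After 5 rounds: 392 + 241.472 + 148.746752 + 91.627999232 + 56.442847526912 = ΔG·(1 − c^5)/(1 − c) = 392 × (1 − 0.088695903256576)/0.384 ≈ £930 billion.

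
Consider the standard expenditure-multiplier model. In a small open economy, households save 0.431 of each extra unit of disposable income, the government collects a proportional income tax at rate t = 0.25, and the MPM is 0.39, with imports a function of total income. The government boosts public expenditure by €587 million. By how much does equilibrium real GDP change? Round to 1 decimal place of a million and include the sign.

+€609.4 million

MPC = 1 − MPS = 1 − 0.431 = 0.569.
Government-spending multiplier = 1/(1 − c(1−t) + m) = 1/(1 − 0.569×0.75 + 0.39) = 1/0.96325 ≈ 1.038.
ΔY = k × ΔG = (+€587 million) / 0.96325 ≈ +€609.4 million.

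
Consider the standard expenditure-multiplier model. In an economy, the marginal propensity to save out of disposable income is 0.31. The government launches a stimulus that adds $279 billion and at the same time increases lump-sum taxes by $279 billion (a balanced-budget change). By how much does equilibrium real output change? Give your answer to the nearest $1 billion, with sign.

MPC = 1 − MPS = 1 − 0.31 = 0.69.
Expenditure multiplier = 1/(1 − MPC) = 1/(1 − 0.69) = 1/0.31 ≈ 3.226.
ΔG contributes k·ΔG = (+$279 billion) / 0.31 = +$900 billion.
ΔT of +$279 billion changes first-round spending by −c·ΔT = −$192.51 billion, contributing k·(−c·ΔT) = (−$192.51 billion) / 0.31 = −$621 billion.
With ΔG = ΔT and no other leakages, the balanced-budget multiplier is 1, so ΔY = ΔG = +$279 billion.

+$279 billion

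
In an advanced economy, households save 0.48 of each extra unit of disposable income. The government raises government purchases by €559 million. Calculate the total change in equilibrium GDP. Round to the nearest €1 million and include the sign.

MPC = 1 − MPS = 1 − 0.48 = 0.52.
Government-spending multiplier = 1/(1 − MPC) = 1/(1 − 0.52) = 1/0.48 ≈ 2.083.
ΔY = k × ΔG = (+€559 million) / 0.48 ≈ +€1,165 million.

+€1,165 million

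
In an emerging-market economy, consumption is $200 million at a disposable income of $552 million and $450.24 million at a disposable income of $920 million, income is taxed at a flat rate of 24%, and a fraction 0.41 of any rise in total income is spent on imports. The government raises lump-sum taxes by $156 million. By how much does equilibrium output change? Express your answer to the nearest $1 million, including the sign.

−$119 million

MPC = ΔC/ΔYd = (450.24 − 200)/(920 − 552) = 250.24/368 = 0.68.
A lump-sum tax change of +$156 million shifts disposable income by −$156 million; first-round consumption changes by −c × ΔT = −0.68 × (+$156 million) = −$106.08 million.
Expenditure multiplier = 1/(1 − c(1−t) + m) = 1/(1 − 0.68×0.76 + 0.41) = 1/0.8932 ≈ 1.12.
The tax multiplier is −c × k ≈ −0.761, so ΔY = k × (−c·ΔT) = (−$106.08 million) / 0.8932 ≈ −$119 million.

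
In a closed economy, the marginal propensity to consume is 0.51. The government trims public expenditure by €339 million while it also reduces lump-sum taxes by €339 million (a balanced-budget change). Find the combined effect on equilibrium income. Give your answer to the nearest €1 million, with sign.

Expenditure multiplier = 1/(1 − MPC) = 1/(1 − 0.51) = 1/0.49 ≈ 2.041.
ΔG contributes k·ΔG = (−€339 million) / 0.49 ≈ −€691.8 million.
ΔT of −€339 million changes first-round spending by −c·ΔT = +€172.89 million, contributing k·(−c·ΔT) = (+€172.89 million) / 0.49 ≈ +€352.8 million.
With ΔG = ΔT and no other leakages, the balanced-budget multiplier is 1, so ΔY = ΔG = −€339 million.

−€339 million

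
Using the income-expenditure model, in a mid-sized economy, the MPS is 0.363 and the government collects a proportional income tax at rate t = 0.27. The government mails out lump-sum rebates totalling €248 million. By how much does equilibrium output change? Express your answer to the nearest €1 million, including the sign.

MPC = 1 − MPS = 1 − 0.363 = 0.637.
A lump-sum tax change of −€248 million shifts disposable income by +€248 million; first-round consumption changes by −c × ΔT = −0.637 × (−€248 million) = +€157.976 million.
Expenditure multiplier = 1/(1 − c(1−t)) = 1/(1 − 0.637×0.73) = 1/0.53499 ≈ 1.869.
The tax multiplier is −c × k ≈ −1.191, so ΔY = k × (−c·ΔT) = (+€157.976 million) / 0.53499 ≈ +€295 million.

+€295 million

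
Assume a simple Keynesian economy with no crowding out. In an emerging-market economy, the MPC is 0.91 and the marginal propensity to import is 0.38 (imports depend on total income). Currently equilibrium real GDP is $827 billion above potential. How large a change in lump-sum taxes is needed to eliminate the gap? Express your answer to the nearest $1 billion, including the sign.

Spending multiplier = 1/(1 − c + m) = 1/(1 − 0.91 + 0.38) = 1/0.47 ≈ 2.128.
Tax multiplier = −c·k = −0.91/0.47 ≈ −1.936. Need ΔY = −$827 billion, so ΔT = ΔY/(−c·k) = −(−$827 billion) × 0.47 / 0.91 ≈ +$427 billion.
The government should raise lump-sum taxes by $427 billion.

+$427 billion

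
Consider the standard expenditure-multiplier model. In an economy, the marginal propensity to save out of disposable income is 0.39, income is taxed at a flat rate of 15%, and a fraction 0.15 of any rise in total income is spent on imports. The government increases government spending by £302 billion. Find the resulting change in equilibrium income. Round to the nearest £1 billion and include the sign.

+£478 billion

MPC = 1 − MPS = 1 − 0.39 = 0.61.
Government-spending multiplier = 1/(1 − c(1−t) + m) = 1/(1 − 0.61×0.85 + 0.15) = 1/0.6315 ≈ 1.584.
ΔY = k × ΔG = (+£302 billion) / 0.6315 ≈ +£478 billion.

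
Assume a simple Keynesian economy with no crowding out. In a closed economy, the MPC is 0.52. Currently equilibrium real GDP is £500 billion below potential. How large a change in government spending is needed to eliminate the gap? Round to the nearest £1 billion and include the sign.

+£240 billion

Spending multiplier = 1/(1 − MPC) = 1/(1 − 0.52) = 1/0.48 ≈ 2.083.
Need ΔY = +£500 billion, so ΔG = ΔY/k = (+£500 billion) × 0.48 = +£240 billion.
The government should increase government spending by £240 billion.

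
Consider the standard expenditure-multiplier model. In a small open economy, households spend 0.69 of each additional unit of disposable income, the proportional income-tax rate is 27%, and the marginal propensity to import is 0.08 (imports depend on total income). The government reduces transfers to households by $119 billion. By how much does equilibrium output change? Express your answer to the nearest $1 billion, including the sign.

−$142 billion

The transfer change shifts disposable income by −$119 billion, so first-round consumption changes by c·ΔTR = 0.69 × (−$119 billion) = −$82.11 billion.
Expenditure multiplier = 1/(1 − c(1−t) + m) = 1/(1 − 0.69×0.73 + 0.08) = 1/0.5763 ≈ 1.735.
The transfer multiplier is c × k ≈ 1.197, so ΔY = k × (c·ΔTR) = (−$82.11 billion) / 0.5763 ≈ −$142 billion.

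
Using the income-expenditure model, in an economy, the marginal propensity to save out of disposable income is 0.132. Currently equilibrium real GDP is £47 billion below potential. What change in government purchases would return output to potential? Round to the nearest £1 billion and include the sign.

+£6 billion

MPC = 1 − MPS = 1 − 0.132 = 0.868.
Spending multiplier = 1/(1 − MPC) = 1/(1 − 0.868) = 1/0.132 ≈ 7.576.
Need ΔY = +£47 billion, so ΔG = ΔY/k = (+£47 billion) × 0.132 ≈ +£6 billion.
The government should increase government purchases by £6 billion.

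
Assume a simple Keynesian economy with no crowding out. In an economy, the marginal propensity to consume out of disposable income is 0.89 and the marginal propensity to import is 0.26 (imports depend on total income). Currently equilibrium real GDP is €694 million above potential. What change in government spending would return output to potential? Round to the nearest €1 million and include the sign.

Spending multiplier = 1/(1 − c + m) = 1/(1 − 0.89 + 0.26) = 1/0.37 ≈ 2.703.
Need ΔY = −€694 million, so ΔG = ΔY/k = (−€694 million) × 0.37 ≈ −€257 million.
The government should cut government spending by €257 million.

−€257 million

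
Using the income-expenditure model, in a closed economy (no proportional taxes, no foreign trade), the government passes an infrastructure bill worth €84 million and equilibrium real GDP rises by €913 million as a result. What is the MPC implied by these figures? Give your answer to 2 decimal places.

0.91

Implied spending multiplier k = ΔY/ΔG = 913/84 ≈ 10.869.
Since k = 1/(1 − MPC), MPC = 1 − 1/k = 1 − ΔG/ΔY = 1 − 84/913 ≈ 0.91.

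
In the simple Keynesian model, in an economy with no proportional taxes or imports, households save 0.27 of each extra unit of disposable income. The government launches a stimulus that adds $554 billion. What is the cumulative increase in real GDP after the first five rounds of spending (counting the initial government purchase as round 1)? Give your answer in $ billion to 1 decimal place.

$1,626.5 billion

MPC = 1 − MPS = 1 − 0.27 = 0.73.
Round 1 adds ΔG = $554 billion; each later round is MPC = 0.73 times the previous.
After 5 rounds: 554 + 404.42 + 295.2266 + 215.515418 + 157.32625514 = ΔG·(1 − c^5)/(1 − c) = 554 × (1 − 0.2073071593)/0.27 ≈ $1,626.5 billion.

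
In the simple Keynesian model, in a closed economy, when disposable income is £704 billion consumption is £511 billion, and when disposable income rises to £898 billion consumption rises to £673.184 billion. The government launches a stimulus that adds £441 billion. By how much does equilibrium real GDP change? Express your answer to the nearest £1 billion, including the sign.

MPC = ΔC/ΔYd = (673.184 − 511)/(898 − 704) = 162.184/194 = 0.836.
Spending multiplier = 1/(1 − MPC) = 1/(1 − 0.836) = 1/0.164 ≈ 6.098.
ΔY = k × ΔG = (+£441 billion) / 0.164 ≈ +£2,689 billion.

+£2,689 billion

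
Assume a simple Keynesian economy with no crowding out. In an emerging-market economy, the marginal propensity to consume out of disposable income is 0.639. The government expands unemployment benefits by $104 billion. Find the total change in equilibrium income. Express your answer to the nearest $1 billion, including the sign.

The transfer change shifts disposable income by +$104 billion, so first-round consumption changes by c·ΔTR = 0.639 × (+$104 billion) = +$66.456 billion.
Expenditure multiplier = 1/(1 − MPC) = 1/(1 − 0.639) = 1/0.361 ≈ 2.77.
The transfer multiplier is c × k ≈ 1.77, so ΔY = k × (c·ΔTR) = (+$66.456 billion) / 0.361 ≈ +$184 billion.

+$184 billion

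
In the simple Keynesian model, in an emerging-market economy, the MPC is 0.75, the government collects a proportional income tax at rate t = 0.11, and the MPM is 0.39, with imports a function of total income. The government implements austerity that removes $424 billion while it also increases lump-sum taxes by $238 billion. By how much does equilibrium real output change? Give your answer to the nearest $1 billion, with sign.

Expenditure multiplier = 1/(1 − c(1−t) + m) = 1/(1 − 0.75×0.89 + 0.39) = 1/0.7225 ≈ 1.384.
ΔG contributes k·ΔG = (−$424 billion) / 0.7225 ≈ −$586.9 billion.
ΔT of +$238 billion changes first-round spending by −c·ΔT = −$178.5 billion, contributing k·(−c·ΔT) = (−$178.5 billion) / 0.7225 ≈ −$247.1 billion.
Net ΔY = k(ΔG − c·ΔT) = (−$602.5 billion) / 0.7225 ≈ −$834 billion.

−$834 billion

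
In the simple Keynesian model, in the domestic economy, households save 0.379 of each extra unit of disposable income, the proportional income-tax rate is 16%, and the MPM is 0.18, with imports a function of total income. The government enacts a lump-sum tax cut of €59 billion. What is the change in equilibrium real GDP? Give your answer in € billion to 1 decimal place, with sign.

MPC = 1 − MPS = 1 − 0.379 = 0.621.
A lump-sum tax change of −€59 billion shifts disposable income by +€59 billion; first-round consumption changes by −c × ΔT = −0.621 × (−€59 billion) = +€36.639 billion.
Expenditure multiplier = 1/(1 − c(1−t) + m) = 1/(1 − 0.621×0.84 + 0.18) = 1/0.65836 ≈ 1.519.
The tax multiplier is −c × k ≈ −0.943, so ΔY = k × (−c·ΔT) = (+€36.639 billion) / 0.65836 ≈ +€55.7 billion.

+€55.7 billion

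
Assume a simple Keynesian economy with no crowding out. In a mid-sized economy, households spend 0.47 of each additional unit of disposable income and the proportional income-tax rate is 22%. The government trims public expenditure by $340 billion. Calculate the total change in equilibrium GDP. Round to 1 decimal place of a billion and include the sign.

−$536.8 billion

Expenditure multiplier = 1/(1 − c(1−t)) = 1/(1 − 0.47×0.78) = 1/0.6334 ≈ 1.579.
ΔY = k × ΔG = (−$340 billion) / 0.6334 ≈ −$536.8 billion.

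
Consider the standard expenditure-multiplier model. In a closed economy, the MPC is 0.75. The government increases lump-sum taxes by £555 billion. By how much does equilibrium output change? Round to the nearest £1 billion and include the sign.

−£1,665 billion

A lump-sum tax change of +£555 billion shifts disposable income by −£555 billion; first-round consumption changes by −c × ΔT = −0.75 × (+£555 billion) = −£416.25 billion.
Expenditure multiplier = 1/(1 − MPC) = 1/(1 − 0.75) = 1/0.25 = 4.
The tax multiplier is −c × k = −3, so ΔY = k × (−c·ΔT) = (−£416.25 billion) / 0.25 = −£1,665 billion.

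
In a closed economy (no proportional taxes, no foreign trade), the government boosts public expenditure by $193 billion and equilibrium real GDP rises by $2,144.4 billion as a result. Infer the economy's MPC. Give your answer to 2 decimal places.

0.91

Implied spending multiplier k = ΔY/ΔG = 2,144.4/193 ≈ 11.1109.
Since k = 1/(1 − MPC), MPC = 1 − 1/k = 1 − ΔG/ΔY = 1 − 193/2,144.4 ≈ 0.91.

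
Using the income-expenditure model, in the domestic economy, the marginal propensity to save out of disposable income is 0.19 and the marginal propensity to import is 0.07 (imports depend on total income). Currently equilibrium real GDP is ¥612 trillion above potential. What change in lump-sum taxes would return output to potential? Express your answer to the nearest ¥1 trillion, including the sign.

MPC = 1 − MPS = 1 − 0.19 = 0.81.
Spending multiplier = 1/(1 − c + m) = 1/(1 − 0.81 + 0.07) = 1/0.26 ≈ 3.846.
Tax multiplier = −c·k = −0.81/0.26 ≈ −3.115. Need ΔY = −¥612 trillion, so ΔT = ΔY/(−c·k) = −(−¥612 trillion) × 0.26 / 0.81 ≈ +¥196 trillion.
The government should raise lump-sum taxes by ¥196 trillion.

+¥196 trillion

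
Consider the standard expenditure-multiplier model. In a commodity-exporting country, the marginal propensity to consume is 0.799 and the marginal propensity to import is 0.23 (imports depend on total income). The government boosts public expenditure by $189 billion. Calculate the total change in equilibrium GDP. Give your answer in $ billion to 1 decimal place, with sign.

+$438.5 billion

Spending multiplier = 1/(1 − c + m) = 1/(1 − 0.799 + 0.23) = 1/0.431 ≈ 2.32.
ΔY = k × ΔG = (+$189 billion) / 0.431 ≈ +$438.5 billion.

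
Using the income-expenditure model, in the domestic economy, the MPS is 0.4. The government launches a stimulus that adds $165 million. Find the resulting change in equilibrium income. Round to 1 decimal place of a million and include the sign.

+$412.5 million

MPC = 1 − MPS = 1 − 0.4 = 0.6.
Expenditure multiplier = 1/(1 − MPC) = 1/(1 − 0.6) = 1/0.4 = 2.5.
ΔY = k × ΔG = (+$165 million) / 0.4 = +$412.5 million.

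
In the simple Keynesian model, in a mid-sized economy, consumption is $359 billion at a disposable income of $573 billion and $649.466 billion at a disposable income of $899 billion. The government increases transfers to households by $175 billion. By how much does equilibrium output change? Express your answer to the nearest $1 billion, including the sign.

MPC = ΔC/ΔYd = (649.466 − 359)/(899 − 573) = 290.466/326 = 0.891.
The transfer change shifts disposable income by +$175 billion, so first-round consumption changes by c·ΔTR = 0.891 × (+$175 billion) = +$155.925 billion.
Expenditure multiplier = 1/(1 − MPC) = 1/(1 − 0.891) = 1/0.109 ≈ 9.174.
The transfer multiplier is c × k ≈ 8.174, so ΔY = k × (c·ΔTR) = (+$155.925 billion) / 0.109 ≈ +$1,431 billion.

+$1,431 billion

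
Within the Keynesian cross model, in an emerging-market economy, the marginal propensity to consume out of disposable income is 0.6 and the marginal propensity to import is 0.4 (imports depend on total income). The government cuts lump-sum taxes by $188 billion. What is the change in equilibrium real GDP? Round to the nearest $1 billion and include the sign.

+$141 billion

A lump-sum tax change of −$188 billion shifts disposable income by +$188 billion; first-round consumption changes by −c × ΔT = −0.6 × (−$188 billion) = +$112.8 billion.
Expenditure multiplier = 1/(1 − c + m) = 1/(1 − 0.6 + 0.4) = 1/0.8 = 1.25.
The tax multiplier is −c × k = −0.75, so ΔY = k × (−c·ΔT) = (+$112.8 billion) / 0.8 = +$141 billion.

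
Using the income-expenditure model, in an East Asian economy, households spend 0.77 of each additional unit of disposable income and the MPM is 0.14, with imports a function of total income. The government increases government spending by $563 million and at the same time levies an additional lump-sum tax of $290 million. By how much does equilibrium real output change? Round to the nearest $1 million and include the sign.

Expenditure multiplier = 1/(1 − c + m) = 1/(1 − 0.77 + 0.14) = 1/0.37 ≈ 2.703.
ΔG contributes k·ΔG = (+$563 million) / 0.37 ≈ +$1,521.6 million.
ΔT of +$290 million changes first-round spending by −c·ΔT = −$223.3 million, contributing k·(−c·ΔT) = (−$223.3 million) / 0.37 ≈ −$603.5 million.
Net ΔY = k(ΔG − c·ΔT) = (+$339.7 million) / 0.37 ≈ +$918 million.

+$918 million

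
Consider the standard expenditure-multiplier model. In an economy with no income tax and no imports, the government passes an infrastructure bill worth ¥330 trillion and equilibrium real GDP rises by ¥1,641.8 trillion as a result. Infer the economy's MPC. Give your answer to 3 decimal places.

Implied spending multiplier k = ΔY/ΔG = 1,641.8/330 ≈ 4.9752.
Since k = 1/(1 − MPC), MPC = 1 − 1/k = 1 − ΔG/ΔY = 1 − 330/1,641.8 ≈ 0.799.

0.799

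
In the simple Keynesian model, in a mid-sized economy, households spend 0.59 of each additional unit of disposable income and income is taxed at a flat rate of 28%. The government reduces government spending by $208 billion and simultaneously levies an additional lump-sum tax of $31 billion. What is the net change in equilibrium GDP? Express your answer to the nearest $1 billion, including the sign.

−$393 billion

Expenditure multiplier = 1/(1 − c(1−t)) = 1/(1 − 0.59×0.72) = 1/0.5752 ≈ 1.739.
ΔG contributes k·ΔG = (−$208 billion) / 0.5752 ≈ −$361.6 billion.
ΔT of +$31 billion changes first-round spending by −c·ΔT = −$18.29 billion, contributing k·(−c·ΔT) = (−$18.29 billion) / 0.5752 ≈ −$31.8 billion.
Net ΔY = k(ΔG − c·ΔT) = (−$226.29 billion) / 0.5752 ≈ −$393 billion.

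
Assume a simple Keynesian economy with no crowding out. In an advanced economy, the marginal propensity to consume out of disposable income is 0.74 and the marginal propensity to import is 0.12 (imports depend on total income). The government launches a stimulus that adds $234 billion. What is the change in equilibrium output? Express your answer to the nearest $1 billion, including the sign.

Expenditure multiplier = 1/(1 − c + m) = 1/(1 − 0.74 + 0.12) = 1/0.38 ≈ 2.632.
ΔY = k × ΔG = (+$234 billion) / 0.38 ≈ +$616 billion.

+$616 billion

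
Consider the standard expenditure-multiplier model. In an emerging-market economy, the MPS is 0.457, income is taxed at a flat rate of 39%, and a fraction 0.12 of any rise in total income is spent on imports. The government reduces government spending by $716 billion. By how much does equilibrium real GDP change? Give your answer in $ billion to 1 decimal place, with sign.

−$907.7 billion

MPC = 1 − MPS = 1 − 0.457 = 0.543.
Expenditure multiplier = 1/(1 − c(1−t) + m) = 1/(1 − 0.543×0.61 + 0.12) = 1/0.78877 ≈ 1.268.
ΔY = k × ΔG = (−$716 billion) / 0.78877 ≈ −$907.7 billion.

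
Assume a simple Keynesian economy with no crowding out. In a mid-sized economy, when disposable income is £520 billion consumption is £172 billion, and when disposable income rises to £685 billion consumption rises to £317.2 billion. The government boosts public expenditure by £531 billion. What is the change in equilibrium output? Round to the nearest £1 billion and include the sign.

MPC = ΔC/ΔYd = (317.2 − 172)/(685 − 520) = 145.2/165 = 0.88.
Government-spending multiplier = 1/(1 − MPC) = 1/(1 − 0.88) = 1/0.12 ≈ 8.333.
ΔY = k × ΔG = (+£531 billion) / 0.12 = +£4,425 billion.

+£4,425 billion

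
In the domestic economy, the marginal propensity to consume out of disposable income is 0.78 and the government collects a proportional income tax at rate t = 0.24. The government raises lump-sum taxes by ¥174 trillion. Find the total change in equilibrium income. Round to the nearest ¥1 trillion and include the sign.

A lump-sum tax change of +¥174 trillion shifts disposable income by −¥174 trillion; first-round consumption changes by −c × ΔT = −0.78 × (+¥174 trillion) = −¥135.72 trillion.
Expenditure multiplier = 1/(1 − c(1−t)) = 1/(1 − 0.78×0.76) = 1/0.4072 ≈ 2.456.
The tax multiplier is −c × k ≈ −1.916, so ΔY = k × (−c·ΔT) = (−¥135.72 trillion) / 0.4072 ≈ −¥333 trillion.

−¥333 trillion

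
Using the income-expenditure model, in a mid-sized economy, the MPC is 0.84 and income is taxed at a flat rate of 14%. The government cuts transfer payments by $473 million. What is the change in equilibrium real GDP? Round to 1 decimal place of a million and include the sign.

−$1,431.3 million

The transfer change shifts disposable income by −$473 million, so first-round consumption changes by c·ΔTR = 0.84 × (−$473 million) = −$397.32 million.
Expenditure multiplier = 1/(1 − c(1−t)) = 1/(1 − 0.84×0.86) = 1/0.2776 ≈ 3.602.
The transfer multiplier is c × k ≈ 3.026, so ΔY = k × (c·ΔTR) = (−$397.32 million) / 0.2776 ≈ −$1,431.3 million.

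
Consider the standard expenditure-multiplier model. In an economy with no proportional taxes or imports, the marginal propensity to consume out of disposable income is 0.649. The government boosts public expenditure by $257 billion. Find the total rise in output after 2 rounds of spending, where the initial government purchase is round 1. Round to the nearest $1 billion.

$424 billion

Round 1 adds ΔG = $257 billion; each later round is MPC = 0.649 times the previous.
After 2 rounds: 257 + 166.793 = ΔG·(1 − c^2)/(1 − c) = 257 × (1 − 0.421201)/0.351 ≈ $424 billion.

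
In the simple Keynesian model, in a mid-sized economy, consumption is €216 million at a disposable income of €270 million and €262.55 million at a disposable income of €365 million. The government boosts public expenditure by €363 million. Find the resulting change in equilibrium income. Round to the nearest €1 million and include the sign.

MPC = ΔC/ΔYd = (262.55 − 216)/(365 − 270) = 46.55/95 = 0.49.
Government-spending multiplier = 1/(1 − MPC) = 1/(1 − 0.49) = 1/0.51 ≈ 1.961.
ΔY = k × ΔG = (+€363 million) / 0.51 ≈ +€712 million.

+€712 million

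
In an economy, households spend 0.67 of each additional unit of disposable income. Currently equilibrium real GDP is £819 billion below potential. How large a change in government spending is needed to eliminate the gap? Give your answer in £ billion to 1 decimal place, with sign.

Spending multiplier = 1/(1 − MPC) = 1/(1 − 0.67) = 1/0.33 ≈ 3.03.
Need ΔY = +£819 billion, so ΔG = ΔY/k = (+£819 billion) × 0.33 ≈ +£270.3 billion.
The government should increase government spending by £270.3 billion.

+£270.3 billion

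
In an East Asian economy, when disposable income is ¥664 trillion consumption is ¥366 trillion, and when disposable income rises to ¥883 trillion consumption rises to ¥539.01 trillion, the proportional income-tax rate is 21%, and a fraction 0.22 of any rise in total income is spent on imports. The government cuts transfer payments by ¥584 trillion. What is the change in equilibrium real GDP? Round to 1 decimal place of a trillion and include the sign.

MPC = ΔC/ΔYd = (539.01 − 366)/(883 − 664) = 173.01/219 = 0.79.
The transfer change shifts disposable income by −¥584 trillion, so first-round consumption changes by c·ΔTR = 0.79 × (−¥584 trillion) = −¥461.36 trillion.
Expenditure multiplier = 1/(1 − c(1−t) + m) = 1/(1 − 0.79×0.79 + 0.22) = 1/0.5959 ≈ 1.678.
The transfer multiplier is c × k ≈ 1.326, so ΔY = k × (c·ΔTR) = (−¥461.36 trillion) / 0.5959 ≈ −¥774.2 trillion.

−¥774.2 trillion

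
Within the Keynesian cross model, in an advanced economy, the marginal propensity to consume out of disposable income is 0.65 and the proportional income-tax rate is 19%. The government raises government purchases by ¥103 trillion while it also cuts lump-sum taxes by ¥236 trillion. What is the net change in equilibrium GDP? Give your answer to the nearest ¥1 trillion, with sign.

+¥541 trillion

Expenditure multiplier = 1/(1 − c(1−t)) = 1/(1 − 0.65×0.81) = 1/0.4735 ≈ 2.112.
ΔG contributes k·ΔG = (+¥103 trillion) / 0.4735 ≈ +¥217.5 trillion.
ΔT of −¥236 trillion changes first-round spending by −c·ΔT = +¥153.4 trillion, contributing k·(−c·ΔT) = (+¥153.4 trillion) / 0.4735 ≈ +¥324 trillion.
Net ΔY = k(ΔG − c·ΔT) = (+¥256.4 trillion) / 0.4735 ≈ +¥541 trillion.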